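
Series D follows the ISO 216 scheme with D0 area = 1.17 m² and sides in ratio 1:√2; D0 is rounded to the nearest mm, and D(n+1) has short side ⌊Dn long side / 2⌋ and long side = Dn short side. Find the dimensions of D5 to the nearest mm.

160 × 227 mm

Let D0's short side be w mm. w · w√2 = 1.17 m² = 1,170,000 mm², so w ≈ 909.6 mm and w√2 ≈ 1286.3 mm → D0 = 910 × 1286 mm.
D1: ⌊1286/2⌋ × 910 = 643 × 910 mm
D2: ⌊910/2⌋ × 643 = 455 × 643 mm
D3: ⌊643/2⌋ × 455 = 321 × 455 mm
D4: ⌊455/2⌋ × 321 = 227 × 321 mm
D5: ⌊321/2⌋ × 227 = 160 × 227 mm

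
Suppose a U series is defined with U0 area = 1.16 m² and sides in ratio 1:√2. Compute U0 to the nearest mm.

Let the short side be w mm. Then w · w√2 = 1.16 m² = 1,160,000 mm².
w² = 1,160,000/√2, so w ≈ 905.7 mm; long side = w√2 ≈ 1280.8 mm.

906 × 1281 mm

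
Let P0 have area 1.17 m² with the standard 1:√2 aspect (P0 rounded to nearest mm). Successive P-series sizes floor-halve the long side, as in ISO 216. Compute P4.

Let P0's short side be w mm. w · w√2 = 1.17 m² = 1,170,000 mm², so w ≈ 909.6 mm and w√2 ≈ 1286.3 mm → P0 = 910 × 1286 mm.
P1: ⌊1286/2⌋ × 910 = 643 × 910 mm
P2: ⌊910/2⌋ × 643 = 455 × 643 mm
P3: ⌊643/2⌋ × 455 = 321 × 455 mm
P4: ⌊455/2⌋ × 321 = 227 × 321 mm

227 × 321 mm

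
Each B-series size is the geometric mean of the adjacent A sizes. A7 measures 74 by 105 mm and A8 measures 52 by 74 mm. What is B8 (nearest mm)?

Short side: √(74 · 52) = √3848 ≈ 62.0 → 62 mm
Long side: √(105 · 74) = √7770 ≈ 88.1 → 88 mm

62 × 88 mm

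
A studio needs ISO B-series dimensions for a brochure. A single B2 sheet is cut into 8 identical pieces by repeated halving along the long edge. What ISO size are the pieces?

8 = 2^3, so 3 halving steps.
B2 → B3 → … → B5 after 3 steps.

B5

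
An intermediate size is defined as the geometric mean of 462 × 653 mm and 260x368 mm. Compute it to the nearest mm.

Short side: √(462 · 260) = √120120 ≈ 346.6 → 347 mm
Long side: √(653 · 368) = √240304 ≈ 490.2 → 490 mm

347 × 490 mm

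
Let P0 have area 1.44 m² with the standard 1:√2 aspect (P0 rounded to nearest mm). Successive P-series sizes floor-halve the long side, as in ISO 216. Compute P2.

504 × 713 mm

Let P0's short side be w mm. w · w√2 = 1.44 m² = 1,440,000 mm², so w ≈ 1009.1 mm and w√2 ≈ 1427.0 mm → P0 = 1009 × 1427 mm.
P1: ⌊1427/2⌋ × 1009 = 713 × 1009 mm
P2: ⌊1009/2⌋ × 713 = 504 × 713 mm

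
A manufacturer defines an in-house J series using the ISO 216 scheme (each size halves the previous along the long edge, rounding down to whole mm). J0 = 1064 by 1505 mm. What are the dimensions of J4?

266 × 376 mm

J1: ⌊1505/2⌋ × 1064 = 752 × 1064 mm
J2: ⌊1064/2⌋ × 752 = 532 × 752 mm
J3: ⌊752/2⌋ × 532 = 376 × 532 mm
J4: ⌊532/2⌋ × 376 = 266 × 376 mm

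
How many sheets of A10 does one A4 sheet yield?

Each ISO step halves the sheet: 1 × A4 → 2 × A5 → 4 × A6 → 8 × A7 → …
From A4 to A10 is 6 halving steps: 2^6 = 64.

64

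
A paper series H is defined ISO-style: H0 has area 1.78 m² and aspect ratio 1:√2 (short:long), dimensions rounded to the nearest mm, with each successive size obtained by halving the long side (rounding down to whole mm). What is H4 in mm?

Let H0's short side be w mm. w · w√2 = 1.78 m² = 1,780,000 mm², so w ≈ 1121.9 mm and w√2 ≈ 1586.6 mm → H0 = 1122 × 1587 mm.
H1: ⌊1587/2⌋ × 1122 = 793 × 1122 mm
H2: ⌊1122/2⌋ × 793 = 561 × 793 mm
H3: ⌊793/2⌋ × 561 = 396 × 561 mm
H4: ⌊561/2⌋ × 396 = 280 × 396 mm

280 × 396 mm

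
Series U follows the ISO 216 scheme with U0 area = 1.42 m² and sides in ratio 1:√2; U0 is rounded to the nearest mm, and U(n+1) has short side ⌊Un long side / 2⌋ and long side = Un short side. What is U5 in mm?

Let U0's short side be w mm. w · w√2 = 1.42 m² = 1,420,000 mm², so w ≈ 1002.0 mm and w√2 ≈ 1417.1 mm → U0 = 1002 × 1417 mm.
U1: ⌊1417/2⌋ × 1002 = 708 × 1002 mm
U2: ⌊1002/2⌋ × 708 = 501 × 708 mm
U3: ⌊708/2⌋ × 501 = 354 × 501 mm
U4: ⌊501/2⌋ × 354 = 250 × 354 mm
U5: ⌊354/2⌋ × 250 = 177 × 250 mm

177 × 250 mm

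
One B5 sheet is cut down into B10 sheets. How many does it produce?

32

Each ISO step halves the sheet: 1 × B5 → 2 × B6 → 4 × B7 → 8 × B8 → …
From B5 to B10 is 5 halving steps: 2^5 = 32.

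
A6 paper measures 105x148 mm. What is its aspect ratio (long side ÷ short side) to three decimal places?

148 / 105 = 1.410
ISO 216 targets √2 ≈ 1.414; the -0.005 deviation is from mm rounding.

1.410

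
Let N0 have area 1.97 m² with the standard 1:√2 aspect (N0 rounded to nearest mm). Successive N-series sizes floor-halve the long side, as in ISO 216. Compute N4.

295 × 417 mm

Let N0's short side be w mm. w · w√2 = 1.97 m² = 1,970,000 mm², so w ≈ 1180.3 mm and w√2 ≈ 1669.1 mm → N0 = 1180 × 1669 mm.
N1: ⌊1669/2⌋ × 1180 = 834 × 1180 mm
N2: ⌊1180/2⌋ × 834 = 590 × 834 mm
N3: ⌊834/2⌋ × 590 = 417 × 590 mm
N4: ⌊590/2⌋ × 417 = 295 × 417 mm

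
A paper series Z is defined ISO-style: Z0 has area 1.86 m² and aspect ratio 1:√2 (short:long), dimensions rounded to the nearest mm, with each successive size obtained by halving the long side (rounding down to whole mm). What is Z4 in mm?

Let Z0's short side be w mm. w · w√2 = 1.86 m² = 1,860,000 mm², so w ≈ 1146.8 mm and w√2 ≈ 1621.9 mm → Z0 = 1147 × 1622 mm.
Z1: ⌊1622/2⌋ × 1147 = 811 × 1147 mm
Z2: ⌊1147/2⌋ × 811 = 573 × 811 mm
Z3: ⌊811/2⌋ × 573 = 405 × 573 mm
Z4: ⌊573/2⌋ × 405 = 286 × 405 mm

286 × 405 mm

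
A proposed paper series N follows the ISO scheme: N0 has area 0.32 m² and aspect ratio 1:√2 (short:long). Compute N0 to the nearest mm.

476 × 673 mm

Let the short side be w mm. Then w · w√2 = 0.32 m² = 320,000 mm².
w² = 320,000/√2, so w ≈ 475.7 mm; long side = w√2 ≈ 672.7 mm.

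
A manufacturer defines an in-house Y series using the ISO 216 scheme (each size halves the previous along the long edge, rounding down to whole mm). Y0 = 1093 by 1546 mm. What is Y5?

193 × 273 mm

Y1: ⌊1546/2⌋ × 1093 = 773 × 1093 mm
Y2: ⌊1093/2⌋ × 773 = 546 × 773 mm
Y3: ⌊773/2⌋ × 546 = 386 × 546 mm
Y4: ⌊546/2⌋ × 386 = 273 × 386 mm
Y5: ⌊386/2⌋ × 273 = 193 × 273 mm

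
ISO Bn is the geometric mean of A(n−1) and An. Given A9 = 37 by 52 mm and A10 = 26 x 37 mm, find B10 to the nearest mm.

31 × 44 mm

Short side: √(37 · 26) = √962 ≈ 31.0 → 31 mm
Long side: √(52 · 37) = √1924 ≈ 43.9 → 44 mm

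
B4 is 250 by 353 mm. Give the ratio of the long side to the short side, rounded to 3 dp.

353 / 250 = 1.412
ISO 216 targets √2 ≈ 1.414; the -0.002 deviation is from mm rounding.

1.412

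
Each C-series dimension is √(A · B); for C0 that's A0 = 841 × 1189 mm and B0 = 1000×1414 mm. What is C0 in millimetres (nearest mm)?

917 × 1297 mm

Short: √(841 · 1000) = √841000 ≈ 917.1 mm.
Long: √(1189 · 1414) = √1681246 ≈ 1296.6 mm.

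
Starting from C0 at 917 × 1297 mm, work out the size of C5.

C1: ⌊1297/2⌋ × 917 = 648 × 917 mm
C2: ⌊917/2⌋ × 648 = 458 × 648 mm
C3: ⌊648/2⌋ × 458 = 324 × 458 mm
C4: ⌊458/2⌋ × 324 = 229 × 324 mm
C5: ⌊324/2⌋ × 229 = 162 × 229 mm

162 × 229 mm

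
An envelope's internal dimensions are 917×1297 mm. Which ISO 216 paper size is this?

C0 (917 × 1297 mm)

Aspect ratio 1297/917 ≈ 1.414 — close to the ISO √2 ≈ 1.414.
In the C-series (envelope sizes, between A and B): C0 = 917 × 1297 mm.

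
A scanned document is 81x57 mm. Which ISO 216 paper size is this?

C8 (57 × 81 mm)

Aspect ratio 81/57 ≈ 1.421 — close to the ISO √2 ≈ 1.414.
In the C-series (envelope sizes, between A and B): C8 = 57 × 81 mm.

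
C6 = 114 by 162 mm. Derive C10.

C7: ⌊162/2⌋ × 114 = 81 × 114 mm
C8: ⌊114/2⌋ × 81 = 57 × 81 mm
C9: ⌊81/2⌋ × 57 = 40 × 57 mm
C10: ⌊57/2⌋ × 40 = 28 × 40 mm

28 × 40 mm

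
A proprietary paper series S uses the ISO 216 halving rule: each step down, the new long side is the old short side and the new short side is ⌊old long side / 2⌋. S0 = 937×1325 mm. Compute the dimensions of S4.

234 × 331 mm

S1: ⌊1325/2⌋ × 937 = 662 × 937 mm
S2: ⌊937/2⌋ × 662 = 468 × 662 mm
S3: ⌊662/2⌋ × 468 = 331 × 468 mm
S4: ⌊468/2⌋ × 331 = 234 × 331 mm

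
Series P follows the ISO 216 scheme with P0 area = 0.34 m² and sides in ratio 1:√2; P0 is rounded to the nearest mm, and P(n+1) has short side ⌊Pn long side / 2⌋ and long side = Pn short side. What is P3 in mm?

173 × 245 mm

Let P0's short side be w mm. w · w√2 = 0.34 m² = 340,000 mm², so w ≈ 490.3 mm and w√2 ≈ 693.4 mm → P0 = 490 × 693 mm.
P1: ⌊693/2⌋ × 490 = 346 × 490 mm
P2: ⌊490/2⌋ × 346 = 245 × 346 mm
P3: ⌊346/2⌋ × 245 = 173 × 245 mm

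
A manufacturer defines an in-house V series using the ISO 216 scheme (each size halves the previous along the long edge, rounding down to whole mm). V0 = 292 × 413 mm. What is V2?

146 × 206 mm

V1: ⌊413/2⌋ × 292 = 206 × 292 mm
V2: ⌊292/2⌋ × 206 = 146 × 206 mm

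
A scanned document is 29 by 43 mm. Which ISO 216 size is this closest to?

Aspect ratio 43/29 ≈ 1.483 (ISO target is √2 ≈ 1.414).
In the B-series (B0 = 1000 × 1414 mm): B10 = 31 × 44 mm.
Off by 3 mm total — nearest standard size.

B10 (31 × 44 mm)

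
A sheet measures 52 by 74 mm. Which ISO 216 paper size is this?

A8 (52 × 74 mm)

Aspect ratio 74/52 ≈ 1.423 — close to the ISO √2 ≈ 1.414.
In the A-series (A0 area = 1 m²): A8 = 52 × 74 mm.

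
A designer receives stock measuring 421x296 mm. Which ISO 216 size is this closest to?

A3 (297 × 420 mm)

Aspect ratio 421/296 ≈ 1.422 — close to the ISO √2 ≈ 1.414.
In the A-series (A0 area = 1 m²): A3 = 297 × 420 mm.
Off by 2 mm total — nearest standard size.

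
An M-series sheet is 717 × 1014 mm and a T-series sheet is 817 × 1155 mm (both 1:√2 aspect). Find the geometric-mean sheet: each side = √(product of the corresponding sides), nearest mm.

765 × 1082 mm

Short side: √(717 · 817) = √585789 ≈ 765.4 → 765 mm
Long side: √(1014 · 1155) = √1171170 ≈ 1082.2 → 1082 mm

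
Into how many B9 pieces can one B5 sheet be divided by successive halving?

16

Each ISO step halves the sheet: 1 × B5 → 2 × B6 → 4 × B7 → 8 × B8 → …
From B5 to B9 is 4 halving steps: 2^4 = 16.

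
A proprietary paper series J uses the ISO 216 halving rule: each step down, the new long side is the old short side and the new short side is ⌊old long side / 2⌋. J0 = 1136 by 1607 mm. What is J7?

J1 = 803 × 1136 mm (from J0 by 1 halving).
J2: ⌊1136/2⌋ × 803 = 568 × 803 mm
J3: ⌊803/2⌋ × 568 = 401 × 568 mm
J4: ⌊568/2⌋ × 401 = 284 × 401 mm
J5: ⌊401/2⌋ × 284 = 200 × 284 mm
J6: ⌊284/2⌋ × 200 = 142 × 200 mm
J7: ⌊200/2⌋ × 142 = 100 × 142 mm

100 × 142 mm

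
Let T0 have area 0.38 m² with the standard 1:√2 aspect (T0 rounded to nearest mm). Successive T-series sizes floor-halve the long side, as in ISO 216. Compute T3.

183 × 259 mm

Let T0's short side be w mm. w · w√2 = 0.38 m² = 380,000 mm², so w ≈ 518.4 mm and w√2 ≈ 733.1 mm → T0 = 518 × 733 mm.
T1: ⌊733/2⌋ × 518 = 366 × 518 mm
T2: ⌊518/2⌋ × 366 = 259 × 366 mm
T3: ⌊366/2⌋ × 259 = 183 × 259 mm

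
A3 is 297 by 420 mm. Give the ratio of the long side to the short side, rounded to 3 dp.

420 / 297 = 1.414
Matches √2 ≈ 1.414 — the ISO 216 defining ratio.

1.414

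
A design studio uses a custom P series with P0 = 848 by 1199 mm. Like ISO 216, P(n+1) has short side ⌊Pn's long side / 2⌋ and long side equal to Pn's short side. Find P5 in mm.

P1 = 599 × 848 mm (from P0 by 1 halving).
P2: ⌊848/2⌋ × 599 = 424 × 599 mm
P3: ⌊599/2⌋ × 424 = 299 × 424 mm
P4: ⌊424/2⌋ × 299 = 212 × 299 mm
P5: ⌊299/2⌋ × 212 = 149 × 212 mm

149 × 212 mm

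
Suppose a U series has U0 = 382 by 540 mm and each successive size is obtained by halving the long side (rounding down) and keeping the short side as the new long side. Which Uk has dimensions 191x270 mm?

U2

U0: 382 × 540 mm
U1: 270 × 382 mm
U2: 191 × 270 mm
U3: 135 × 191 mm
→ matches U2.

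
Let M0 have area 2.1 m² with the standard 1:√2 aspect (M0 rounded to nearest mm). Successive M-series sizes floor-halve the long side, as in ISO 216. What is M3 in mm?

430 × 609 mm

Let M0's short side be w mm. w · w√2 = 2.1 m² = 2,100,000 mm², so w ≈ 1218.6 mm and w√2 ≈ 1723.3 mm → M0 = 1219 × 1723 mm.
M1: ⌊1723/2⌋ × 1219 = 861 × 1219 mm
M2: ⌊1219/2⌋ × 861 = 609 × 861 mm
M3: ⌊861/2⌋ × 609 = 430 × 609 mm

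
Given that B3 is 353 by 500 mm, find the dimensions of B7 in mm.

88 × 125 mm

B4: ⌊500/2⌋ × 353 = 250 × 353 mm
B5: ⌊353/2⌋ × 250 = 176 × 250 mm
B6: ⌊250/2⌋ × 176 = 125 × 176 mm
B7: ⌊176/2⌋ × 125 = 88 × 125 mm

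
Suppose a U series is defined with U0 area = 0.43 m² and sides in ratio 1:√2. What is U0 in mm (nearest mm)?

551 × 780 mm

Let the short side be w mm. Then w · w√2 = 0.43 m² = 430,000 mm².
w² = 430,000/√2, so w ≈ 551.4 mm; long side = w√2 ≈ 779.8 mm.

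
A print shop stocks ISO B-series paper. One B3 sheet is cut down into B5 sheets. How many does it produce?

4

B3 = 353 × 500 mm; B5 = 176 × 250 mm.
Each halving step doubles the count; 2 steps from B3 to B5.
2^2 = 4.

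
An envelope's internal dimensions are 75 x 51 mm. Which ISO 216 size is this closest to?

Aspect ratio 75/51 ≈ 1.471 (ISO target is √2 ≈ 1.414).
In the A-series (A0 area = 1 m²): A8 = 52 × 74 mm.
Off by 2 mm total — nearest standard size.

A8 (52 × 74 mm)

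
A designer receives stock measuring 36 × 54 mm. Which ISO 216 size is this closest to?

A9 (37 × 52 mm)

Aspect ratio 54/36 ≈ 1.500 (ISO target is √2 ≈ 1.414).
In the A-series (A0 area = 1 m²): A9 = 37 × 52 mm.
Off by 3 mm total — nearest standard size.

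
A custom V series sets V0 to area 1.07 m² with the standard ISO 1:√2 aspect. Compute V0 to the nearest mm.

870 × 1230 mm

Let the short side be w mm. Then w · w√2 = 1.07 m² = 1,070,000 mm².
w² = 1,070,000/√2, so w ≈ 869.8 mm; long side = w√2 ≈ 1230.1 mm.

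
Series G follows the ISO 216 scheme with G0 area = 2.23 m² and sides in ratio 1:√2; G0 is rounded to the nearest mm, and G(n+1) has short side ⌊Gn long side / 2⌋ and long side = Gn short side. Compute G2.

628 × 888 mm

Let G0's short side be w mm. w · w√2 = 2.23 m² = 2,230,000 mm², so w ≈ 1255.7 mm and w√2 ≈ 1775.9 mm → G0 = 1256 × 1776 mm.
G1: ⌊1776/2⌋ × 1256 = 888 × 1256 mm
G2: ⌊1256/2⌋ × 888 = 628 × 888 mm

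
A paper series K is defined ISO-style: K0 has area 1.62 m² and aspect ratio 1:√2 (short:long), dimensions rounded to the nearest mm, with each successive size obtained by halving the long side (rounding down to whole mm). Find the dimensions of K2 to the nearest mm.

Let K0's short side be w mm. w · w√2 = 1.62 m² = 1,620,000 mm², so w ≈ 1070.3 mm and w√2 ≈ 1513.6 mm → K0 = 1070 × 1514 mm.
K1: ⌊1514/2⌋ × 1070 = 757 × 1070 mm
K2: ⌊1070/2⌋ × 757 = 535 × 757 mm

535 × 757 mm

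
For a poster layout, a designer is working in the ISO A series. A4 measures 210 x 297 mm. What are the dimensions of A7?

74 × 105 mm

A5: ⌊297/2⌋ × 210 = 148 × 210 mm
A6: ⌊210/2⌋ × 148 = 105 × 148 mm
A7: ⌊148/2⌋ × 105 = 74 × 105 mm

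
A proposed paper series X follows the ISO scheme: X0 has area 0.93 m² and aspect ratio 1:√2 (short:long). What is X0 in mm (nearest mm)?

811 × 1147 mm

Let the short side be w mm. Then w · w√2 = 0.93 m² = 930,000 mm².
w² = 930,000/√2, so w ≈ 810.9 mm; long side = w√2 ≈ 1146.8 mm.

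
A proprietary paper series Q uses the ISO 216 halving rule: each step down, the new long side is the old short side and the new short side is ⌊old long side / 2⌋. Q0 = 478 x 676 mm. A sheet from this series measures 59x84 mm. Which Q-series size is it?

Q6

Q0: 478 × 676 mm
Q1: 338 × 478 mm
Q2: 239 × 338 mm
Q3: 169 × 239 mm
Q4: 119 × 169 mm
Q5: 84 × 119 mm
Q6: 59 × 84 mm
Q7: 42 × 59 mm
→ matches Q6.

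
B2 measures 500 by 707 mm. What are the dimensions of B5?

176 × 250 mm

B3: ⌊707/2⌋ × 500 = 353 × 500 mm
B4: ⌊500/2⌋ × 353 = 250 × 353 mm
B5: ⌊353/2⌋ × 250 = 176 × 250 mm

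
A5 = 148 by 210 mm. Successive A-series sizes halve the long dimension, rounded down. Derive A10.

26 × 37 mm

A6: ⌊210/2⌋ × 148 = 105 × 148 mm
A7: ⌊148/2⌋ × 105 = 74 × 105 mm
A8: ⌊105/2⌋ × 74 = 52 × 74 mm
A9: ⌊74/2⌋ × 52 = 37 × 52 mm
A10: ⌊52/2⌋ × 37 = 26 × 37 mm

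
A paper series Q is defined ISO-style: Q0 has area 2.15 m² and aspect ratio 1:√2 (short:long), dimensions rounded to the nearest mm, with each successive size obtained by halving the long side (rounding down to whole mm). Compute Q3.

436 × 616 mm

Let Q0's short side be w mm. w · w√2 = 2.15 m² = 2,150,000 mm², so w ≈ 1233.0 mm and w√2 ≈ 1743.7 mm → Q0 = 1233 × 1744 mm.
Q1: ⌊1744/2⌋ × 1233 = 872 × 1233 mm
Q2: ⌊1233/2⌋ × 872 = 616 × 872 mm
Q3: ⌊872/2⌋ × 616 = 436 × 616 mm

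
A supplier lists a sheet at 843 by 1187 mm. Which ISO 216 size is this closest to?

A0 (841 × 1189 mm)

Aspect ratio 1187/843 ≈ 1.408 — close to the ISO √2 ≈ 1.414.
In the A-series (A0 area = 1 m²): A0 = 841 × 1189 mm.
Off by 4 mm total — nearest standard size.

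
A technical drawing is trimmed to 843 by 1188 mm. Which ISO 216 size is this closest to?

Aspect ratio 1188/843 ≈ 1.409 — close to the ISO √2 ≈ 1.414.
In the A-series (A0 area = 1 m²): A0 = 841 × 1189 mm.
Off by 3 mm total — nearest standard size.

A0 (841 × 1189 mm)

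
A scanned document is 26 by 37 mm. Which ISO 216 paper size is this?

A10 (26 × 37 mm)

Aspect ratio 37/26 ≈ 1.423 — close to the ISO √2 ≈ 1.414.
In the A-series (A0 area = 1 m²): A10 = 26 × 37 mm.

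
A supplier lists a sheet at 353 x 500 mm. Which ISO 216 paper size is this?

B3 (353 × 500 mm)

Aspect ratio 500/353 ≈ 1.416 — close to the ISO √2 ≈ 1.414.
In the B-series (B0 = 1000 × 1414 mm): B3 = 353 × 500 mm.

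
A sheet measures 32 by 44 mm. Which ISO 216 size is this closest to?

Aspect ratio 44/32 ≈ 1.375 (ISO target is √2 ≈ 1.414).
In the B-series (B0 = 1000 × 1414 mm): B10 = 31 × 44 mm.
Off by 1 mm total — nearest standard size.

B10 (31 × 44 mm)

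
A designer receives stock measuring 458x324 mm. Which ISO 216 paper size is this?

Aspect ratio 458/324 ≈ 1.414 — close to the ISO √2 ≈ 1.414.
In the C-series (envelope sizes, between A and B): C3 = 324 × 458 mm.

C3 (324 × 458 mm)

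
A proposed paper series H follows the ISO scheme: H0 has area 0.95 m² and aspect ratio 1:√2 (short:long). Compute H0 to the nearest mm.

Let the short side be w mm. Then w · w√2 = 0.95 m² = 950,000 mm².
w² = 950,000/√2, so w ≈ 819.6 mm; long side = w√2 ≈ 1159.1 mm.

820 × 1159 mm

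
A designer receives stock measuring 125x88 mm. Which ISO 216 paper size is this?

Aspect ratio 125/88 ≈ 1.420 — close to the ISO √2 ≈ 1.414.
In the B-series (B0 = 1000 × 1414 mm): B7 = 88 × 125 mm.

B7 (88 × 125 mm)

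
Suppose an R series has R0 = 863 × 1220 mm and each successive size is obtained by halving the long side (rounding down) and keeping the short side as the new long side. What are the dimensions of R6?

R1 = 610 × 863 mm (from R0 by 1 halving).
R2: ⌊863/2⌋ × 610 = 431 × 610 mm
R3: ⌊610/2⌋ × 431 = 305 × 431 mm
R4: ⌊431/2⌋ × 305 = 215 × 305 mm
R5: ⌊305/2⌋ × 215 = 152 × 215 mm
R6: ⌊215/2⌋ × 152 = 107 × 152 mm

107 × 152 mm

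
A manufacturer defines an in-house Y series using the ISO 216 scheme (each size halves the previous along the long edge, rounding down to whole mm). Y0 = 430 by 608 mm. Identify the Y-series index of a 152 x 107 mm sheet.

Y4

Y0: 430 × 608 mm
Y1: 304 × 430 mm
Y2: 215 × 304 mm
Y3: 152 × 215 mm
Y4: 107 × 152 mm
Y5: 76 × 107 mm
→ matches Y4.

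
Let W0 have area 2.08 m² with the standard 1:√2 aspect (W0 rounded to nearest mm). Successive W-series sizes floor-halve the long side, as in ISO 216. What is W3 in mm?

428 × 606 mm

Let W0's short side be w mm. w · w√2 = 2.08 m² = 2,080,000 mm², so w ≈ 1212.8 mm and w√2 ≈ 1715.1 mm → W0 = 1213 × 1715 mm.
W1: ⌊1715/2⌋ × 1213 = 857 × 1213 mm
W2: ⌊1213/2⌋ × 857 = 606 × 857 mm
W3: ⌊857/2⌋ × 606 = 428 × 606 mm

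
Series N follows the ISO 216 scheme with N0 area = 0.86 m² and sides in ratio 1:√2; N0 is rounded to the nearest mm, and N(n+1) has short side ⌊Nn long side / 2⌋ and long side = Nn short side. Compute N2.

390 × 551 mm

Let N0's short side be w mm. w · w√2 = 0.86 m² = 860,000 mm², so w ≈ 779.8 mm and w√2 ≈ 1102.8 mm → N0 = 780 × 1103 mm.
N1: ⌊1103/2⌋ × 780 = 551 × 780 mm
N2: ⌊780/2⌋ × 551 = 390 × 551 mm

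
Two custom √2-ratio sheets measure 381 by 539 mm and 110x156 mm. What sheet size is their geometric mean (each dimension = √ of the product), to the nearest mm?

Short side: √(381 · 110) = √41910 ≈ 204.7 → 205 mm
Long side: √(539 · 156) = √84084 ≈ 290.0 → 290 mm

205 × 290 mm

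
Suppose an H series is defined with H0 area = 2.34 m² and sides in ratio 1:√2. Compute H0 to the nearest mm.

Let the short side be w mm. Then w · w√2 = 2.34 m² = 2,340,000 mm².
w² = 2,340,000/√2, so w ≈ 1286.3 mm; long side = w√2 ≈ 1819.1 mm.

1286 × 1819 mm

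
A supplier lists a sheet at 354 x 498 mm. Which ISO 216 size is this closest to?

Aspect ratio 498/354 ≈ 1.407 — close to the ISO √2 ≈ 1.414.
In the B-series (B0 = 1000 × 1414 mm): B3 = 353 × 500 mm.
Off by 3 mm total — nearest standard size.

B3 (353 × 500 mm)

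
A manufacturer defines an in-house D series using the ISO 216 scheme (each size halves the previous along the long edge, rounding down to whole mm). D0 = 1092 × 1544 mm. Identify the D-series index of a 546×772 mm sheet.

D0: 1092 × 1544 mm
D1: 772 × 1092 mm
D2: 546 × 772 mm
D3: 386 × 546 mm
→ matches D2.

D2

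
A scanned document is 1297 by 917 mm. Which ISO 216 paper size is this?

C0 (917 × 1297 mm)

Aspect ratio 1297/917 ≈ 1.414 — close to the ISO √2 ≈ 1.414.
In the C-series (envelope sizes, between A and B): C0 = 917 × 1297 mm.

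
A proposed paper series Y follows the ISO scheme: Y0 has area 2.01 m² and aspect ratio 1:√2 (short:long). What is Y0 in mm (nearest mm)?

1192 × 1686 mm

Let the short side be w mm. Then w · w√2 = 2.01 m² = 2,010,000 mm².
w² = 2,010,000/√2, so w ≈ 1192.2 mm; long side = w√2 ≈ 1686.0 mm.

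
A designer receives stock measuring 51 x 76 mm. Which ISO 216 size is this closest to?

Aspect ratio 76/51 ≈ 1.490 (ISO target is √2 ≈ 1.414).
In the A-series (A0 area = 1 m²): A8 = 52 × 74 mm.
Off by 3 mm total — nearest standard size.

A8 (52 × 74 mm)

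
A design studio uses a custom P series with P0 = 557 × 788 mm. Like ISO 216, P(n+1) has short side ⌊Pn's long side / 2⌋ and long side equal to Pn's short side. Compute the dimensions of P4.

139 × 197 mm

P1: ⌊788/2⌋ × 557 = 394 × 557 mm
P2: ⌊557/2⌋ × 394 = 278 × 394 mm
P3: ⌊394/2⌋ × 278 = 197 × 278 mm
P4: ⌊278/2⌋ × 197 = 139 × 197 mm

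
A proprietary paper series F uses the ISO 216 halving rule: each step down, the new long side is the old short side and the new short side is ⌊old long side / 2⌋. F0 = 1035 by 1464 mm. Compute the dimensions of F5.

F1: ⌊1464/2⌋ × 1035 = 732 × 1035 mm
F2: ⌊1035/2⌋ × 732 = 517 × 732 mm
F3: ⌊732/2⌋ × 517 = 366 × 517 mm
F4: ⌊517/2⌋ × 366 = 258 × 366 mm
F5: ⌊366/2⌋ × 258 = 183 × 258 mm

183 × 258 mm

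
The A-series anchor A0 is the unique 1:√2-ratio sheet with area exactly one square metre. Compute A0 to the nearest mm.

841 × 1189 mm

Let the short side be w mm. Then the long side is w√2 and w · w√2 = 10⁶ mm².
w² = 10⁶/√2, so w = 1000 / 2^(1/4) ≈ 840.9 mm; long side = 1000 · 2^(1/4) ≈ 1189.2 mm.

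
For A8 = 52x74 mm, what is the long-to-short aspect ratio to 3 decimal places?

1.423

74 / 52 = 1.423
ISO 216 targets √2 ≈ 1.414; the +0.009 deviation is from mm rounding.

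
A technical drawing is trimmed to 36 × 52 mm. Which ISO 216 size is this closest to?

Aspect ratio 52/36 ≈ 1.444 (ISO target is √2 ≈ 1.414).
In the A-series (A0 area = 1 m²): A9 = 37 × 52 mm.
Off by 1 mm total — nearest standard size.

A9 (37 × 52 mm)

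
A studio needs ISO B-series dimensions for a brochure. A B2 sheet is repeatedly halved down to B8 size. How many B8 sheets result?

64

Each ISO step halves the sheet: 1 × B2 → 2 × B3 → 4 × B4 → 8 × B5 → …
From B2 to B8 is 6 halving steps: 2^6 = 64.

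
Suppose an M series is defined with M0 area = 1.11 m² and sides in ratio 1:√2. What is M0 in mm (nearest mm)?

Let the short side be w mm. Then w · w√2 = 1.11 m² = 1,110,000 mm².
w² = 1,110,000/√2, so w ≈ 885.9 mm; long side = w√2 ≈ 1252.9 mm.

886 × 1253 mm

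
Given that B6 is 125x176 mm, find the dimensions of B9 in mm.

44 × 62 mm

B7: ⌊176/2⌋ × 125 = 88 × 125 mm
B8: ⌊125/2⌋ × 88 = 62 × 88 mm
B9: ⌊88/2⌋ × 62 = 44 × 62 mm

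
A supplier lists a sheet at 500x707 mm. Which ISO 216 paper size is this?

Aspect ratio 707/500 ≈ 1.414 — close to the ISO √2 ≈ 1.414.
In the B-series (B0 = 1000 × 1414 mm): B2 = 500 × 707 mm.

B2 (500 × 707 mm)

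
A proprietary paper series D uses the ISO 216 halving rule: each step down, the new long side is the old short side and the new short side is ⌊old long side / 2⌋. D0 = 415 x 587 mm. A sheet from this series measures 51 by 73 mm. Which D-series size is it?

D6

D0: 415 × 587 mm
D1: 293 × 415 mm
D2: 207 × 293 mm
D3: 146 × 207 mm
D4: 103 × 146 mm
D5: 73 × 103 mm
D6: 51 × 73 mm
D7: 36 × 51 mm
→ matches D6.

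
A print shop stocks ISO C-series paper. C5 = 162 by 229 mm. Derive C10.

C6: ⌊229/2⌋ × 162 = 114 × 162 mm
C7: ⌊162/2⌋ × 114 = 81 × 114 mm
C8: ⌊114/2⌋ × 81 = 57 × 81 mm
C9: ⌊81/2⌋ × 57 = 40 × 57 mm
C10: ⌊57/2⌋ × 40 = 28 × 40 mm

28 × 40 mm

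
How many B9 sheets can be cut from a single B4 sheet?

Each ISO step halves the sheet: 1 × B4 → 2 × B5 → 4 × B6 → 8 × B7 → …
From B4 to B9 is 5 halving steps: 2^5 = 32.

32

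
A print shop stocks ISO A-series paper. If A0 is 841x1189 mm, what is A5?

148 × 210 mm

A1: ⌊1189/2⌋ × 841 = 594 × 841 mm
A2: ⌊841/2⌋ × 594 = 420 × 594 mm
A3: ⌊594/2⌋ × 420 = 297 × 420 mm
A4: ⌊420/2⌋ × 297 = 210 × 297 mm
A5: ⌊297/2⌋ × 210 = 148 × 210 mm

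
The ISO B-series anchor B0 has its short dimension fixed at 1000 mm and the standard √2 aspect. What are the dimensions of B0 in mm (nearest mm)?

1000 × 1414 mm

Short side = 1000 mm; long side = 1000√2 ≈ 1414.2 mm.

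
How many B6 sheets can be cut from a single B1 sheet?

32

Each ISO step halves the sheet: 1 × B1 → 2 × B2 → 4 × B3 → 8 × B4 → …
From B1 to B6 is 5 halving steps: 2^5 = 32.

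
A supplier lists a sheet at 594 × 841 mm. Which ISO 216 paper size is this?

Aspect ratio 841/594 ≈ 1.416 — close to the ISO √2 ≈ 1.414.
In the A-series (A0 area = 1 m²): A1 = 594 × 841 mm.

A1 (594 × 841 mm)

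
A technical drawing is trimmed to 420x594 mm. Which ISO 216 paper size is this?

Aspect ratio 594/420 ≈ 1.414 — close to the ISO √2 ≈ 1.414.
In the A-series (A0 area = 1 m²): A2 = 420 × 594 mm.

A2 (420 × 594 mm)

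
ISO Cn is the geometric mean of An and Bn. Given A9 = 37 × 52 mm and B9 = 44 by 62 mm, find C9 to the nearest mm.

40 × 57 mm

Short side: √(37 · 44) = √1628 ≈ 40.3 → 40 mm
Long side: √(52 · 62) = √3224 ≈ 56.8 → 57 mm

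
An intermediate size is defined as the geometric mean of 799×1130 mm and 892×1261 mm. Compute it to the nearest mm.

844 × 1194 mm

Short side: √(799 · 892) = √712708 ≈ 844.2 → 844 mm
Long side: √(1130 · 1261) = √1424930 ≈ 1193.7 → 1194 mm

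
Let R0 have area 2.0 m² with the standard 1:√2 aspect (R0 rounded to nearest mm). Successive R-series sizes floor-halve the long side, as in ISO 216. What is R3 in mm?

Let R0's short side be w mm. w · w√2 = 2.0 m² = 2,000,000 mm², so w ≈ 1189.2 mm and w√2 ≈ 1681.8 mm → R0 = 1189 × 1682 mm.
R1: ⌊1682/2⌋ × 1189 = 841 × 1189 mm
R2: ⌊1189/2⌋ × 841 = 594 × 841 mm
R3: ⌊841/2⌋ × 594 = 420 × 594 mm

420 × 594 mm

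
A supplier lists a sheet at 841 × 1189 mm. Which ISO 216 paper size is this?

A0 (841 × 1189 mm)

Aspect ratio 1189/841 ≈ 1.414 — close to the ISO √2 ≈ 1.414.
In the A-series (A0 area = 1 m²): A0 = 841 × 1189 mm.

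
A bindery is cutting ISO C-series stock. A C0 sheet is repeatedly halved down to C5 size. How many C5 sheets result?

32

Each ISO step halves the sheet: 1 × C0 → 2 × C1 → 4 × C2 → 8 × C3 → …
From C0 to C5 is 5 halving steps: 2^5 = 32.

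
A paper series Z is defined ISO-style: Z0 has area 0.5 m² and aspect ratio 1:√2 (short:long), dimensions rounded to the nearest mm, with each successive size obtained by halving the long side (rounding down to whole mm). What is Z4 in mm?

Let Z0's short side be w mm. w · w√2 = 0.5 m² = 500,000 mm², so w ≈ 594.6 mm and w√2 ≈ 840.9 mm → Z0 = 595 × 841 mm.
Z1: ⌊841/2⌋ × 595 = 420 × 595 mm
Z2: ⌊595/2⌋ × 420 = 297 × 420 mm
Z3: ⌊420/2⌋ × 297 = 210 × 297 mm
Z4: ⌊297/2⌋ × 210 = 148 × 210 mm

148 × 210 mm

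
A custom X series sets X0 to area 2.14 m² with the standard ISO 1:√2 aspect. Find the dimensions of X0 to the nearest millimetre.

Let the short side be w mm. Then w · w√2 = 2.14 m² = 2,140,000 mm².
w² = 2,140,000/√2, so w ≈ 1230.1 mm; long side = w√2 ≈ 1739.7 mm.

1230 × 1740 mm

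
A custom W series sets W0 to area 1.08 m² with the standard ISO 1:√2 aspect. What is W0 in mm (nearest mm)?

874 × 1236 mm

Let the short side be w mm. Then w · w√2 = 1.08 m² = 1,080,000 mm².
w² = 1,080,000/√2, so w ≈ 873.9 mm; long side = w√2 ≈ 1235.9 mm.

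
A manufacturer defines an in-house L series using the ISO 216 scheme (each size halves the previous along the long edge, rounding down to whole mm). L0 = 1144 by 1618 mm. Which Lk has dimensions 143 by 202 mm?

L6

L0: 1144 × 1618 mm
L1: 809 × 1144 mm
L2: 572 × 809 mm
L3: 404 × 572 mm
L4: 286 × 404 mm
L5: 202 × 286 mm
L6: 143 × 202 mm
L7: 101 × 143 mm
→ matches L6.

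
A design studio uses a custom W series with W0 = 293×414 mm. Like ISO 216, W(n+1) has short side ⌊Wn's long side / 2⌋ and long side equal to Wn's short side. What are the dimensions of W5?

51 × 73 mm

W1 = 207 × 293 mm (from W0 by 1 halving).
W2: ⌊293/2⌋ × 207 = 146 × 207 mm
W3: ⌊207/2⌋ × 146 = 103 × 146 mm
W4: ⌊146/2⌋ × 103 = 73 × 103 mm
W5: ⌊103/2⌋ × 73 = 51 × 73 mm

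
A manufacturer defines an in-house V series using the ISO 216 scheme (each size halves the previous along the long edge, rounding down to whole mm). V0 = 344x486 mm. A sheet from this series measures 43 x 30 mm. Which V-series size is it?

V0: 344 × 486 mm
V1: 243 × 344 mm
V2: 172 × 243 mm
V3: 121 × 172 mm
V4: 86 × 121 mm
V5: 60 × 86 mm
V6: 43 × 60 mm
V7: 30 × 43 mm
V8: 21 × 30 mm
→ matches V7.

V7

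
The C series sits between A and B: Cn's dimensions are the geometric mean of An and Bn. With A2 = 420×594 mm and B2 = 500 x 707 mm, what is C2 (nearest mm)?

Short side: √(420 · 500) = √210000 ≈ 458.3 → 458 mm
Long side: √(594 · 707) = √419958 ≈ 648.0 → 648 mm

458 × 648 mm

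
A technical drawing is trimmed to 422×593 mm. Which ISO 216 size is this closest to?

A2 (420 × 594 mm)

Aspect ratio 593/422 ≈ 1.405 — close to the ISO √2 ≈ 1.414.
In the A-series (A0 area = 1 m²): A2 = 420 × 594 mm.
Off by 3 mm total — nearest standard size.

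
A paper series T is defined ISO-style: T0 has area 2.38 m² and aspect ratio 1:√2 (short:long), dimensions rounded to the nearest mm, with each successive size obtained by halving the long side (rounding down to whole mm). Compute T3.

458 × 648 mm

Let T0's short side be w mm. w · w√2 = 2.38 m² = 2,380,000 mm², so w ≈ 1297.3 mm and w√2 ≈ 1834.6 mm → T0 = 1297 × 1835 mm.
T1: ⌊1835/2⌋ × 1297 = 917 × 1297 mm
T2: ⌊1297/2⌋ × 917 = 648 × 917 mm
T3: ⌊917/2⌋ × 648 = 458 × 648 mm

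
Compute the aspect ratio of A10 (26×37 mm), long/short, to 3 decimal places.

1.423

37 / 26 = 1.423
ISO 216 targets √2 ≈ 1.414; the +0.009 deviation is from mm rounding.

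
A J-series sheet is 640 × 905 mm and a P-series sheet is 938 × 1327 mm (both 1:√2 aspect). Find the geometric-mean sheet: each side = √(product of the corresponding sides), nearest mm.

Short side: √(640 · 938) = √600320 ≈ 774.8 → 775 mm
Long side: √(905 · 1327) = √1200935 ≈ 1095.9 → 1096 mm

775 × 1096 mm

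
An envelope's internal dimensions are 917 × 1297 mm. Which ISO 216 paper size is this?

Aspect ratio 1297/917 ≈ 1.414 — close to the ISO √2 ≈ 1.414.
In the C-series (envelope sizes, between A and B): C0 = 917 × 1297 mm.

C0 (917 × 1297 mm)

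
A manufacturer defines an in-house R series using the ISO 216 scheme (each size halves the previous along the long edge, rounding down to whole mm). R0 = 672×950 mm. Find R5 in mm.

118 × 168 mm

R1: ⌊950/2⌋ × 672 = 475 × 672 mm
R2: ⌊672/2⌋ × 475 = 336 × 475 mm
R3: ⌊475/2⌋ × 336 = 237 × 336 mm
R4: ⌊336/2⌋ × 237 = 168 × 237 mm
R5: ⌊237/2⌋ × 168 = 118 × 168 mm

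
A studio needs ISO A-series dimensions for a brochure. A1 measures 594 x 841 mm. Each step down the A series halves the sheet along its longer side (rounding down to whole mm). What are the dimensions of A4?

210 × 297 mm

A2: ⌊841/2⌋ × 594 = 420 × 594 mm
A3: ⌊594/2⌋ × 420 = 297 × 420 mm
A4: ⌊420/2⌋ × 297 = 210 × 297 mm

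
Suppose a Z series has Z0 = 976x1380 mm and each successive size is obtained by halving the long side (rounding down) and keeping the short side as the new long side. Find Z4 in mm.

Z1: ⌊1380/2⌋ × 976 = 690 × 976 mm
Z2: ⌊976/2⌋ × 690 = 488 × 690 mm
Z3: ⌊690/2⌋ × 488 = 345 × 488 mm
Z4: ⌊488/2⌋ × 345 = 244 × 345 mm

244 × 345 mm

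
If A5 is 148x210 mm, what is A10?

A6: ⌊210/2⌋ × 148 = 105 × 148 mm
A7: ⌊148/2⌋ × 105 = 74 × 105 mm
A8: ⌊105/2⌋ × 74 = 52 × 74 mm
A9: ⌊74/2⌋ × 52 = 37 × 52 mm
A10: ⌊52/2⌋ × 37 = 26 × 37 mm

26 × 37 mm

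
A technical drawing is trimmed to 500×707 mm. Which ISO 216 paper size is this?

B2 (500 × 707 mm)

Aspect ratio 707/500 ≈ 1.414 — close to the ISO √2 ≈ 1.414.
In the B-series (B0 = 1000 × 1414 mm): B2 = 500 × 707 mm.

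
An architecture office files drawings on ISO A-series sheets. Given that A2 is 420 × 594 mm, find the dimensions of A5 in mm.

148 × 210 mm

A3: ⌊594/2⌋ × 420 = 297 × 420 mm
A4: ⌊420/2⌋ × 297 = 210 × 297 mm
A5: ⌊297/2⌋ × 210 = 148 × 210 mm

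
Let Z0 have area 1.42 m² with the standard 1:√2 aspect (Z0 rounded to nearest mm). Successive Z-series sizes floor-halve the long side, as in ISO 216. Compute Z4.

Let Z0's short side be w mm. w · w√2 = 1.42 m² = 1,420,000 mm², so w ≈ 1002.0 mm and w√2 ≈ 1417.1 mm → Z0 = 1002 × 1417 mm.
Z1: ⌊1417/2⌋ × 1002 = 708 × 1002 mm
Z2: ⌊1002/2⌋ × 708 = 501 × 708 mm
Z3: ⌊708/2⌋ × 501 = 354 × 501 mm
Z4: ⌊501/2⌋ × 354 = 250 × 354 mm

250 × 354 mm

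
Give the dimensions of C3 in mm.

324 × 458 mm

C0 = 917 × 1297 mm (C0 is the geometric mean of A0 and B0, aspect 1:√2).
C1: ⌊1297/2⌋ × 917 = 648 × 917 mm
C2: ⌊917/2⌋ × 648 = 458 × 648 mm
C3: ⌊648/2⌋ × 458 = 324 × 458 mm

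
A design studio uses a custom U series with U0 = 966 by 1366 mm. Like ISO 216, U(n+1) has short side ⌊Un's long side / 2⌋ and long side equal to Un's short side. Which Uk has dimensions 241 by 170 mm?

U0: 966 × 1366 mm
U1: 683 × 966 mm
U2: 483 × 683 mm
U3: 341 × 483 mm
U4: 241 × 341 mm
U5: 170 × 241 mm
U6: 120 × 170 mm
→ matches U5.

U5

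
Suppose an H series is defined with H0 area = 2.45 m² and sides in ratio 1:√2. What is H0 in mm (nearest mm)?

1316 × 1861 mm

Let the short side be w mm. Then w · w√2 = 2.45 m² = 2,450,000 mm².
w² = 2,450,000/√2, so w ≈ 1316.2 mm; long side = w√2 ≈ 1861.4 mm.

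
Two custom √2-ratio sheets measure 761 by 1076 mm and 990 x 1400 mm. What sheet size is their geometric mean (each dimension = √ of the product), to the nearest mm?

868 × 1227 mm

Short side: √(761 · 990) = √753390 ≈ 868.0 → 868 mm
Long side: √(1076 · 1400) = √1506400 ≈ 1227.4 → 1227 mm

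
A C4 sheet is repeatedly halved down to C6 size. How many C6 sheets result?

C4 = 229 × 324 mm; C6 = 114 × 162 mm.
Each halving step doubles the count; 2 steps from C4 to C6.
2^2 = 4.

4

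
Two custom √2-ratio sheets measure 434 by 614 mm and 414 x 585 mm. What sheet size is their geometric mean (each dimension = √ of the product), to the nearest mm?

Short side: √(434 · 414) = √179676 ≈ 423.9 → 424 mm
Long side: √(614 · 585) = √359190 ≈ 599.3 → 599 mm

424 × 599 mm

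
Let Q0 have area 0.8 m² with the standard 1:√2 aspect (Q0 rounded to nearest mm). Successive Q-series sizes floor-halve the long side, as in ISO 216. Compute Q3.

Let Q0's short side be w mm. w · w√2 = 0.8 m² = 800,000 mm², so w ≈ 752.1 mm and w√2 ≈ 1063.7 mm → Q0 = 752 × 1064 mm.
Q1: ⌊1064/2⌋ × 752 = 532 × 752 mm
Q2: ⌊752/2⌋ × 532 = 376 × 532 mm
Q3: ⌊532/2⌋ × 376 = 266 × 376 mm

266 × 376 mm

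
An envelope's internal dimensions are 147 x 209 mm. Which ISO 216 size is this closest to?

Aspect ratio 209/147 ≈ 1.422 — close to the ISO √2 ≈ 1.414.
In the A-series (A0 area = 1 m²): A5 = 148 × 210 mm.
Off by 2 mm total — nearest standard size.

A5 (148 × 210 mm)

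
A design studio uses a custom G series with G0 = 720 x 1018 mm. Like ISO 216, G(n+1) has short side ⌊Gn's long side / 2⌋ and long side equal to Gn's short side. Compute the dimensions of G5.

G1 = 509 × 720 mm (from G0 by 1 halving).
G2: ⌊720/2⌋ × 509 = 360 × 509 mm
G3: ⌊509/2⌋ × 360 = 254 × 360 mm
G4: ⌊360/2⌋ × 254 = 180 × 254 mm
G5: ⌊254/2⌋ × 180 = 127 × 180 mm

127 × 180 mm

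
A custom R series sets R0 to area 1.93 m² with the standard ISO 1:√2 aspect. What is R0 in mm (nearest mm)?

1168 × 1652 mm

Let the short side be w mm. Then w · w√2 = 1.93 m² = 1,930,000 mm².
w² = 1,930,000/√2, so w ≈ 1168.2 mm; long side = w√2 ≈ 1652.1 mm.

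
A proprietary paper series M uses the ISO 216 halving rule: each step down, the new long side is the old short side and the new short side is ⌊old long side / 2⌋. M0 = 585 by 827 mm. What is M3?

206 × 292 mm

M1: ⌊827/2⌋ × 585 = 413 × 585 mm
M2: ⌊585/2⌋ × 413 = 292 × 413 mm
M3: ⌊413/2⌋ × 292 = 206 × 292 mm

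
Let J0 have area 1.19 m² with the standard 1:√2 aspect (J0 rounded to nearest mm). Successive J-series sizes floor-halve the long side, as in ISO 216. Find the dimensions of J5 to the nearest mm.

162 × 229 mm

Let J0's short side be w mm. w · w√2 = 1.19 m² = 1,190,000 mm², so w ≈ 917.3 mm and w√2 ≈ 1297.3 mm → J0 = 917 × 1297 mm.
J1: ⌊1297/2⌋ × 917 = 648 × 917 mm
J2: ⌊917/2⌋ × 648 = 458 × 648 mm
J3: ⌊648/2⌋ × 458 = 324 × 458 mm
J4: ⌊458/2⌋ × 324 = 229 × 324 mm
J5: ⌊324/2⌋ × 229 = 162 × 229 mm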